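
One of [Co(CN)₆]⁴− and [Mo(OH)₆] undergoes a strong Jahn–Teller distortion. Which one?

[Co(CN)₆]⁴−: Ligand charges: each cyanide is −1. With an overall charge of −4 the cobalt centre must be in the +2 oxidation state. Group 9 minus oxidation state 2 gives a d⁷ configuration. Cyanide is a strong-field ligand (high in the spectrochemical series) for a first-row metal, so the complex is low-spin. The t₂g⁶e_g¹ (low-spin) configuration has an unevenly filled e_g set; the Jahn–Teller theorem predicts a tetragonal distortion (typically axial elongation) to lift the degeneracy.
[Mo(OH)₆]: Ligand charges: each hydroxide is −1. With an overall charge of 0 the molybdenum centre must be in the +6 oxidation state. Molybdenum is a group-6 element; Mo(VI) is therefore d⁰. The d⁰ configuration leaves the e_g set evenly filled (or empty) — no strong Jahn–Teller driving force.

[Co(CN)₆]⁴−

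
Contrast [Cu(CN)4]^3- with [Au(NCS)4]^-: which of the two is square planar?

For [Cu(CN)4]^3-: Summing ligand charges against the −3 overall charge gives an oxidation state of +1 for copper. Cu sits in group 11, so the d-electron count is 11 − 1 = 10. A d¹⁰ ion has no crystal-field stabilisation preference between square planar and tetrahedral, so four ligands adopt the sterically favoured tetrahedral geometry. → tetrahedral.
For [Au(NCS)4]^-: Each isothiocyanate is −1; balancing the −1 overall charge requires Au(III). Au sits in group 11, so the d-electron count is 11 − 3 = 8. A 5d d⁸ ion has a large crystal-field splitting; square planar leaves the high-energy d_{x²−y²} orbital empty and maximises CFSE. → square planar.

[Au(NCS)4]^-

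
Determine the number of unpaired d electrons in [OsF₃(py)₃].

1 unpaired electron

Summing ligand charges against the 0 overall charge gives an oxidation state of +3 for osmium.
Group 8 minus oxidation state 3 gives a d⁵ configuration.
The spin state decides the count: a 5d ion has a large Δₒ and is invariably low-spin.
An octahedral low-spin d⁵ ion is t₂g⁵e_g⁰, giving 1 unpaired electron.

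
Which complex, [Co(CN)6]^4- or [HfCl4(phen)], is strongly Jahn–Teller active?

[Co(CN)6]^4-: Ligand charges: each cyanide is −1. With an overall charge of −4 the cobalt centre must be in the +2 oxidation state. Cobalt is a group-9 element; Co(II) is therefore d⁷. Cyanide is a strong-field ligand (high in the spectrochemical series) for a first-row metal, so the complex is low-spin. The t₂g⁶e_g¹ (low-spin) configuration has an unevenly filled e_g set; the Jahn–Teller theorem predicts a tetragonal distortion (typically axial elongation) to lift the degeneracy.
[HfCl4(phen)]: Summing ligand charges against the 0 overall charge gives an oxidation state of +4 for hafnium. Group 4 minus oxidation state 4 gives a d⁰ configuration. The d⁰ configuration leaves the e_g set evenly filled (or empty) — no strong Jahn–Teller driving force.

[Co(CN)6]^4-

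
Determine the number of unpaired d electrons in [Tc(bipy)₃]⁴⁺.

2,2′-bipyridine is neutral; balancing the +4 overall charge requires Tc(IV).
Tc sits in group 7, so the d-electron count is 7 − 4 = 3.
Counting donor atoms: 3×2,2′-bipyridine (bidentate) → 6 donors. Coordination number = 6.
In an octahedral field the d³ configuration is t₂g³e_g⁰ (only one arrangement possible), giving 3 unpaired electrons.

3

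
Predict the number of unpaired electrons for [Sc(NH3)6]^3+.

0 unpaired electrons

Ligand charges: ammonia is neutral. With an overall charge of +3 the scandium centre must be in the +3 oxidation state.
Group 3 minus oxidation state 3 gives a d⁰ configuration.
In an octahedral field the d⁰ configuration is t₂g⁰e_g⁰, giving 0 unpaired electrons.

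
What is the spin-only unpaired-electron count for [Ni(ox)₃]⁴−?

2

Summing ligand charges against the −4 overall charge gives an oxidation state of +2 for nickel.
Ni sits in group 10, so the d-electron count is 10 − 2 = 8.
Counting donor atoms: 3×oxalate (bidentate) → 6 donors. Coordination number = 6.
In an octahedral field the d⁸ configuration is t₂g⁶e_g² (only one arrangement possible), giving 2 unpaired electrons.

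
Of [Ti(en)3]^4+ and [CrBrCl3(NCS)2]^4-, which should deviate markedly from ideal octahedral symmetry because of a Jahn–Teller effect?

[Ti(en)3]^4+: Summing ligand charges against the +4 overall charge gives an oxidation state of +4 for titanium. Group 4 minus oxidation state 4 gives a d⁰ configuration. The d⁰ configuration leaves the e_g set evenly filled (or empty) — no strong Jahn–Teller driving force.
[CrBrCl3(NCS)2]^4-: Each bromide is −1; each chloride is −1; each isothiocyanate is −1; balancing the −4 overall charge requires Cr(II). Chromium is a group-6 element; Cr(II) is therefore d⁴. Bromide, chloride, and isothiocyanate are weak-field ligands for a first-row metal, so the complex is high-spin. The t₂g³e_g¹ (high-spin) configuration has an unevenly filled e_g set; the Jahn–Teller theorem predicts a tetragonal distortion (typically axial elongation) to lift the degeneracy.

[CrBrCl3(NCS)2]^4-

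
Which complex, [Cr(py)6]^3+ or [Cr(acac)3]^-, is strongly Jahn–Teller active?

[Cr(py)6]^3+: Pyridine is neutral; balancing the +3 overall charge requires Cr(III). Cr sits in group 6, so the d-electron count is 6 − 3 = 3. The d³ configuration leaves the e_g set evenly filled (or empty) — no strong Jahn–Teller driving force.
[Cr(acac)3]^-: Summing ligand charges against the −1 overall charge gives an oxidation state of +2 for chromium. Group 6 minus oxidation state 2 gives a d⁴ configuration. Acetylacetonate is a weak-field ligand for a first-row metal, so the complex is high-spin. The t₂g³e_g¹ (high-spin) configuration has an unevenly filled e_g set; the Jahn–Teller theorem predicts a tetragonal distortion (typically axial elongation) to lift the degeneracy.

[Cr(acac)3]^-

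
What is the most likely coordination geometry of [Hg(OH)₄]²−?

Summing ligand charges against the −2 overall charge gives an oxidation state of +2 for mercury.
Hg sits in group 12, so the d-electron count is 12 − 2 = 10.
Coordination number: 4.
A d¹⁰ ion has no crystal-field stabilisation preference between square planar and tetrahedral, so four ligands adopt the sterically favoured tetrahedral geometry.

tetrahedral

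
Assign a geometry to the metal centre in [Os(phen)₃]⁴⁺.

octahedral

Summing ligand charges against the +4 overall charge gives an oxidation state of +4 for osmium.
Os sits in group 8, so the d-electron count is 8 − 4 = 4.
Counting donor atoms: 3×1,10-phenanthroline (bidentate) → 6 donors. Coordination number = 6.
Six donors around a single metal centre give an octahedral coordination sphere.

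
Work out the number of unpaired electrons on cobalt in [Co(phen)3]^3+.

0

Ligand charges: 1,10-phenanthroline is neutral. With an overall charge of +3 the cobalt centre must be in the +3 oxidation state.
Group 9 minus oxidation state 3 gives a d⁶ configuration.
Counting donor atoms: 3×1,10-phenanthroline (bidentate) → 6 donors. Coordination number = 6.
The spin state decides the count: Co(III) has an exceptionally large octahedral splitting and is low-spin with essentially every ligand except fluoride.
An octahedral low-spin d⁶ ion is t₂g⁶e_g⁰, giving 0 unpaired electrons.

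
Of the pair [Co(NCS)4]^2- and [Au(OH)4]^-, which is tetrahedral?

For [Co(NCS)4]^2-: Summing ligand charges against the −2 overall charge gives an oxidation state of +2 for cobalt. Co sits in group 9, so the d-electron count is 9 − 2 = 7. For a high-spin 3d d⁷ ion with weak-field ligands the small Δₜ gives little square-planar CFSE advantage, so four ligands adopt the sterically favoured tetrahedral geometry. → tetrahedral.
For [Au(OH)4]^-: Summing ligand charges against the −1 overall charge gives an oxidation state of +3 for gold. Group 11 minus oxidation state 3 gives a d⁸ configuration. A 5d d⁸ ion has a large crystal-field splitting; square planar leaves the high-energy d_{x²−y²} orbital empty and maximises CFSE. → square planar.

[Co(NCS)4]^2-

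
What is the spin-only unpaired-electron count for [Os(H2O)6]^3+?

Water is neutral; balancing the +3 overall charge requires Os(III).
Group 8 minus oxidation state 3 gives a d⁵ configuration.
The spin state decides the count: a 5d ion has a large Δₒ and is invariably low-spin.
An octahedral low-spin d⁵ ion is t₂g⁵e_g⁰, giving 1 unpaired electron.

1 unpaired electron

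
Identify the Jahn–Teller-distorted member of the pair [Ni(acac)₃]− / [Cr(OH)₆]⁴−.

[Ni(acac)₃]−: Ligand charges: each acetylacetonate is −1. With an overall charge of −1 the nickel centre must be in the +2 oxidation state. Group 10 minus oxidation state 2 gives a d⁸ configuration. The d⁸ configuration leaves the e_g set evenly filled (or empty) — no strong Jahn–Teller driving force.
[Cr(OH)₆]⁴−: Summing ligand charges against the −4 overall charge gives an oxidation state of +2 for chromium. Cr sits in group 6, so the d-electron count is 6 − 2 = 4. Hydroxide is a weak-field ligand for a first-row metal, so the complex is high-spin. The t₂g³e_g¹ (high-spin) configuration has an unevenly filled e_g set; the Jahn–Teller theorem predicts a tetragonal distortion (typically axial elongation) to lift the degeneracy.

[Cr(OH)₆]⁴−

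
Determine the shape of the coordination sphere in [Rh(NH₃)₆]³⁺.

octahedral

Ammonia is neutral; balancing the +3 overall charge requires Rh(III).
Group 9 minus oxidation state 3 gives a d⁶ configuration.
Coordination number: 6.
Six donors around a single metal centre give an octahedral coordination sphere.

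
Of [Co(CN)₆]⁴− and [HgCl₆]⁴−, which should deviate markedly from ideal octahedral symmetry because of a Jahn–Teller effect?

[Co(CN)₆]⁴−: Ligand charges: each cyanide is −1. With an overall charge of −4 the cobalt centre must be in the +2 oxidation state. Co sits in group 9, so the d-electron count is 9 − 2 = 7. Cyanide is a strong-field ligand (high in the spectrochemical series) for a first-row metal, so the complex is low-spin. The t₂g⁶e_g¹ (low-spin) configuration has an unevenly filled e_g set; the Jahn–Teller theorem predicts a tetragonal distortion (typically axial elongation) to lift the degeneracy.
[HgCl₆]⁴−: Ligand charges: each chloride is −1. With an overall charge of −4 the mercury centre must be in the +2 oxidation state. Mercury is a group-12 element; Hg(II) is therefore d¹⁰. The d¹⁰ configuration leaves the e_g set evenly filled (or empty) — no strong Jahn–Teller driving force.

[Co(CN)₆]⁴−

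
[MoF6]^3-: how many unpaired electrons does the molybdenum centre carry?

3 unpaired electrons

Each fluoride is −1; balancing the −3 overall charge requires Mo(III).
Molybdenum is a group-6 element; Mo(III) is therefore d³.
In an octahedral field the d³ configuration is t₂g³e_g⁰ (only one arrangement possible), giving 3 unpaired electrons.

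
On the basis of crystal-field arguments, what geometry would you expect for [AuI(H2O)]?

Each iodide is −1; water is neutral; balancing the 0 overall charge requires Au(I).
Gold is a group-11 element; Au(I) is therefore d¹⁰.
With 2 monodentate ligands the coordination number is 2.
A d¹⁰ ion with only two ligands adopts a linear arrangement (sp hybridisation; no CFSE preference).

linear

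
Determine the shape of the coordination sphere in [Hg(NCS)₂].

Ligand charges: each isothiocyanate is −1. With an overall charge of 0 the mercury centre must be in the +2 oxidation state.
Group 12 minus oxidation state 2 gives a d¹⁰ configuration.
With 2 monodentate ligands the coordination number is 2.
A d¹⁰ ion with only two ligands adopts a linear arrangement (sp hybridisation; no CFSE preference).

linear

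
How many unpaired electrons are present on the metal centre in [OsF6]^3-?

1 unpaired electron

Each fluoride is −1; balancing the −3 overall charge requires Os(III).
Os sits in group 8, so the d-electron count is 8 − 3 = 5.
The spin state decides the count: a 5d ion has a large Δₒ and is invariably low-spin.
An octahedral low-spin d⁵ ion is t₂g⁵e_g⁰, giving 1 unpaired electron.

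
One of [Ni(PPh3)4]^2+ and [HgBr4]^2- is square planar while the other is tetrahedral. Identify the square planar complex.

For [Ni(PPh3)4]^2+: Ligand charges: triphenylphosphine is neutral. With an overall charge of +2 the nickel centre must be in the +2 oxidation state. Nickel is a group-10 element; Ni(II) is therefore d⁸. Triphenylphosphine is a strong-field ligand (high in the spectrochemical series). A 3d d⁸ ion with strong-field ligands gains enough CFSE to favour square planar over tetrahedral. → square planar.
For [HgBr4]^2-: Summing ligand charges against the −2 overall charge gives an oxidation state of +2 for mercury. Hg sits in group 12, so the d-electron count is 12 − 2 = 10. A d¹⁰ ion has no crystal-field stabilisation preference between square planar and tetrahedral, so four ligands adopt the sterically favoured tetrahedral geometry. → tetrahedral.

[Ni(PPh3)4]^2+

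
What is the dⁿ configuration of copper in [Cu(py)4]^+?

Summing ligand charges against the +1 overall charge gives an oxidation state of +1 for copper.
Group 11 minus oxidation state 1 gives a d¹⁰ configuration.

d¹⁰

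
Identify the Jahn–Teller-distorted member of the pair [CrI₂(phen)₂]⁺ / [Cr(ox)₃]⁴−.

[Cr(ox)₃]⁴−

[CrI₂(phen)₂]⁺: Ligand charges: each iodide is −1; 1,10-phenanthroline is neutral. With an overall charge of +1 the chromium centre must be in the +3 oxidation state. Group 6 minus oxidation state 3 gives a d³ configuration. The d³ configuration leaves the e_g set evenly filled (or empty) — no strong Jahn–Teller driving force.
[Cr(ox)₃]⁴−: Each oxalate is −2; balancing the −4 overall charge requires Cr(II). Group 6 minus oxidation state 2 gives a d⁴ configuration. Oxalate is a weak-field ligand for a first-row metal, so the complex is high-spin. The t₂g³e_g¹ (high-spin) configuration has an unevenly filled e_g set; the Jahn–Teller theorem predicts a tetragonal distortion (typically axial elongation) to lift the degeneracy.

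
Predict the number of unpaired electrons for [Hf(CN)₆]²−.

Summing ligand charges against the −2 overall charge gives an oxidation state of +4 for hafnium.
Hf sits in group 4, so the d-electron count is 4 − 4 = 0.
In an octahedral field the d⁰ configuration is t₂g⁰e_g⁰, giving 0 unpaired electrons.

0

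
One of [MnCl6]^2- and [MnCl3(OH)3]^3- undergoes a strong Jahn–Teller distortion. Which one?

[MnCl3(OH)3]^3-

[MnCl6]^2-: Summing ligand charges against the −2 overall charge gives an oxidation state of +4 for manganese. Manganese is a group-7 element; Mn(IV) is therefore d³. The d³ configuration leaves the e_g set evenly filled (or empty) — no strong Jahn–Teller driving force.
[MnCl3(OH)3]^3-: Each chloride is −1; each hydroxide is −1; balancing the −3 overall charge requires Mn(III). Manganese is a group-7 element; Mn(III) is therefore d⁴. Chloride and hydroxide are weak-field ligands for a first-row metal, so the complex is high-spin. The t₂g³e_g¹ (high-spin) configuration has an unevenly filled e_g set; the Jahn–Teller theorem predicts a tetragonal distortion (typically axial elongation) to lift the degeneracy.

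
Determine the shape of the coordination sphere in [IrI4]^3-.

Summing ligand charges against the −3 overall charge gives an oxidation state of +1 for iridium.
Ir sits in group 9, so the d-electron count is 9 − 1 = 8.
Coordination number: 4.
A 5d d⁸ ion has a large crystal-field splitting; square planar leaves the high-energy d_{x²−y²} orbital empty and maximises CFSE.

square planar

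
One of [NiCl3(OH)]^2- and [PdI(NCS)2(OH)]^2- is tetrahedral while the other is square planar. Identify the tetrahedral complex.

For [NiCl3(OH)]^2-: Ligand charges: each chloride is −1; each hydroxide is −1. With an overall charge of −2 the nickel centre must be in the +2 oxidation state. Ni sits in group 10, so the d-electron count is 10 − 2 = 8. Chloride and hydroxide are weak-field ligands. With weak-field ligands the CFSE gain from square planar is small, so a 3d d⁸ ion takes the sterically preferred tetrahedral geometry. → tetrahedral.
For [PdI(NCS)2(OH)]^2-: Ligand charges: each iodide is −1; each isothiocyanate is −1; each hydroxide is −1. With an overall charge of −2 the palladium centre must be in the +2 oxidation state. Pd sits in group 10, so the d-electron count is 10 − 2 = 8. A 4d d⁸ ion has a large crystal-field splitting; square planar leaves the high-energy d_{x²−y²} orbital empty and maximises CFSE. → square planar.

[NiCl3(OH)]^2-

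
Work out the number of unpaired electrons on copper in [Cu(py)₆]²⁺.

1

Pyridine is neutral; balancing the +2 overall charge requires Cu(II).
Group 11 minus oxidation state 2 gives a d⁹ configuration.
In an octahedral field the d⁹ configuration is t₂g⁶e_g³ (only one arrangement possible), giving 1 unpaired electron.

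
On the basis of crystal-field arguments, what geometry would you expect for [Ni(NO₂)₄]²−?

square planar

Each nitro (N-bound nitrite) is −1; balancing the −2 overall charge requires Ni(II).
Ni sits in group 10, so the d-electron count is 10 − 2 = 8.
With 4 monodentate ligands the coordination number is 4.
Nitro (N-bound nitrite) is a strong-field ligand (high in the spectrochemical series).
A 3d d⁸ ion with strong-field ligands gains enough CFSE to favour square planar over tetrahedral.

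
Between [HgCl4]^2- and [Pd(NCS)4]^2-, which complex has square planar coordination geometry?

[Pd(NCS)4]^2-

For [HgCl4]^2-: Each chloride is −1; balancing the −2 overall charge requires Hg(II). Group 12 minus oxidation state 2 gives a d¹⁰ configuration. A d¹⁰ ion has no crystal-field stabilisation preference between square planar and tetrahedral, so four ligands adopt the sterically favoured tetrahedral geometry. → tetrahedral.
For [Pd(NCS)4]^2-: Each isothiocyanate is −1; balancing the −2 overall charge requires Pd(II). Group 10 minus oxidation state 2 gives a d⁸ configuration. A 4d d⁸ ion has a large crystal-field splitting; square planar leaves the high-energy d_{x²−y²} orbital empty and maximises CFSE. → square planar.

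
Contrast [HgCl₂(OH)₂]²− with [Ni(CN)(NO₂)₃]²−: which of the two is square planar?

[Ni(CN)(NO₂)₃]²−

For [HgCl₂(OH)₂]²−: Summing ligand charges against the −2 overall charge gives an oxidation state of +2 for mercury. Mercury is a group-12 element; Hg(II) is therefore d¹⁰. A d¹⁰ ion has no crystal-field stabilisation preference between square planar and tetrahedral, so four ligands adopt the sterically favoured tetrahedral geometry. → tetrahedral.
For [Ni(CN)(NO₂)₃]²−: Ligand charges: each cyanide is −1; each nitro (N-bound nitrite) is −1. With an overall charge of −2 the nickel centre must be in the +2 oxidation state. Group 10 minus oxidation state 2 gives a d⁸ configuration. Cyanide and nitro (N-bound nitrite) are strong-field ligands (high in the spectrochemical series). A 3d d⁸ ion with strong-field ligands gains enough CFSE to favour square planar over tetrahedral. → square planar.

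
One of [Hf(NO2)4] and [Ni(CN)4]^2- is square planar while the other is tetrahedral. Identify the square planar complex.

For [Hf(NO2)4]: Ligand charges: each nitro (N-bound nitrite) is −1. With an overall charge of 0 the hafnium centre must be in the +4 oxidation state. Hf sits in group 4, so the d-electron count is 4 − 4 = 0. A d⁰ ion has no crystal-field stabilisation preference between square planar and tetrahedral, so four ligands adopt the sterically favoured tetrahedral geometry. → tetrahedral.
For [Ni(CN)4]^2-: Each cyanide is −1; balancing the −2 overall charge requires Ni(II). Nickel is a group-10 element; Ni(II) is therefore d⁸. Cyanide is a strong-field ligand (high in the spectrochemical series). A 3d d⁸ ion with strong-field ligands gains enough CFSE to favour square planar over tetrahedral. → square planar.

[Ni(CN)4]^2-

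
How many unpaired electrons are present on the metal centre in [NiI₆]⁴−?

2 unpaired electrons

Ligand charges: each iodide is −1. With an overall charge of −4 the nickel centre must be in the +2 oxidation state.
Ni sits in group 10, so the d-electron count is 10 − 2 = 8.
In an octahedral field the d⁸ configuration is t₂g⁶e_g² (only one arrangement possible), giving 2 unpaired electrons.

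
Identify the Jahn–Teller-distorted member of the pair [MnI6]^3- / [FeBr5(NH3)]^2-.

[MnI6]^3-

[MnI6]^3-: Ligand charges: each iodide is −1. With an overall charge of −3 the manganese centre must be in the +3 oxidation state. Manganese is a group-7 element; Mn(III) is therefore d⁴. Iodide is a weak-field ligand for a first-row metal, so the complex is high-spin. The t₂g³e_g¹ (high-spin) configuration has an unevenly filled e_g set; the Jahn–Teller theorem predicts a tetragonal distortion (typically axial elongation) to lift the degeneracy.
[FeBr5(NH3)]^2-: Summing ligand charges against the −2 overall charge gives an oxidation state of +3 for iron. Iron is a group-8 element; Fe(III) is therefore d⁵. Bromide is a weak-field ligand for a first-row metal, so the complex is high-spin. The d⁵ configuration leaves the e_g set evenly filled (or empty) — no strong Jahn–Teller driving force.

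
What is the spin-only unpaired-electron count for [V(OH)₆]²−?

1

Each hydroxide is −1; balancing the −2 overall charge requires V(IV).
V sits in group 5, so the d-electron count is 5 − 4 = 1.
In an octahedral field the d¹ configuration is t₂g¹e_g⁰ (only one arrangement possible), giving 1 unpaired electron.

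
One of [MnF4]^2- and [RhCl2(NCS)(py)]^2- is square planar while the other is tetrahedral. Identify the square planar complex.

[RhCl2(NCS)(py)]^2-

For [MnF4]^2-: Summing ligand charges against the −2 overall charge gives an oxidation state of +2 for manganese. Manganese is a group-7 element; Mn(II) is therefore d⁵. A high-spin d⁵ ion has zero CFSE in either geometry, so four ligands adopt the sterically favoured tetrahedral geometry. → tetrahedral.
For [RhCl2(NCS)(py)]^2-: Ligand charges: each chloride is −1; each isothiocyanate is −1; pyridine is neutral. With an overall charge of −2 the rhodium centre must be in the +1 oxidation state. Rh sits in group 9, so the d-electron count is 9 − 1 = 8. A 4d d⁸ ion has a large crystal-field splitting; square planar leaves the high-energy d_{x²−y²} orbital empty and maximises CFSE. → square planar.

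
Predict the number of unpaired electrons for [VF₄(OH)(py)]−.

1 unpaired electron

Each fluoride is −1; each hydroxide is −1; pyridine is neutral; balancing the −1 overall charge requires V(IV).
Group 5 minus oxidation state 4 gives a d¹ configuration.
In an octahedral field the d¹ configuration is t₂g¹e_g⁰ (only one arrangement possible), giving 1 unpaired electron.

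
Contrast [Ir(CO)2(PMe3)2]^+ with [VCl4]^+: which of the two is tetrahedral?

[VCl4]^+

For [Ir(CO)2(PMe3)2]^+: Ligand charges: carbonyl is neutral; trimethylphosphine is neutral. With an overall charge of +1 the iridium centre must be in the +1 oxidation state. Ir sits in group 9, so the d-electron count is 9 − 1 = 8. A 5d d⁸ ion has a large crystal-field splitting; square planar leaves the high-energy d_{x²−y²} orbital empty and maximises CFSE. → square planar.
For [VCl4]^+: Ligand charges: each chloride is −1. With an overall charge of +1 the vanadium centre must be in the +5 oxidation state. Group 5 minus oxidation state 5 gives a d⁰ configuration. A d⁰ ion has no crystal-field stabilisation preference between square planar and tetrahedral, so four ligands adopt the sterically favoured tetrahedral geometry. → tetrahedral.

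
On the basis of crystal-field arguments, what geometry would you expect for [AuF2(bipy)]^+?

Ligand charges: each fluoride is −1; 2,2′-bipyridine is neutral. With an overall charge of +1 the gold centre must be in the +3 oxidation state.
Gold is a group-11 element; Au(III) is therefore d⁸.
Counting donor atoms: 2×fluoride (monodentate) → 2 donors; 1×2,2′-bipyridine (bidentate) → 2 donors. Coordination number = 4.
A 5d d⁸ ion has a large crystal-field splitting; square planar leaves the high-energy d_{x²−y²} orbital empty and maximises CFSE.

square planar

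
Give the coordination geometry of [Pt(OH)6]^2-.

octahedral

Summing ligand charges against the −2 overall charge gives an oxidation state of +4 for platinum.
Pt sits in group 10, so the d-electron count is 10 − 4 = 6.
With 6 monodentate ligands the coordination number is 6.
Six donors around a single metal centre give an octahedral coordination sphere.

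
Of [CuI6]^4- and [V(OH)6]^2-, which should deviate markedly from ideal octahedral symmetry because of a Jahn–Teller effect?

[CuI6]^4-

[CuI6]^4-: Summing ligand charges against the −4 overall charge gives an oxidation state of +2 for copper. Copper is a group-11 element; Cu(II) is therefore d⁹. The t₂g⁶e_g³ configuration has an unevenly filled e_g set; the Jahn–Teller theorem predicts a tetragonal distortion (typically axial elongation) to lift the degeneracy.
[V(OH)6]^2-: Each hydroxide is −1; balancing the −2 overall charge requires V(IV). Vanadium is a group-5 element; V(IV) is therefore d¹. The d¹ configuration leaves the e_g set evenly filled (or empty) — no strong Jahn–Teller driving force.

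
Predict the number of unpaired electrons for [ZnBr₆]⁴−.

0 unpaired electrons

Ligand charges: each bromide is −1. With an overall charge of −4 the zinc centre must be in the +2 oxidation state.
Zinc is a group-12 element; Zn(II) is therefore d¹⁰.
In an octahedral field the d¹⁰ configuration is t₂g⁶e_g⁴, giving 0 unpaired electrons.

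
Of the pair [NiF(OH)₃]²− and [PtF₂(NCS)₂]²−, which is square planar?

For [NiF(OH)₃]²−: Summing ligand charges against the −2 overall charge gives an oxidation state of +2 for nickel. Nickel is a group-10 element; Ni(II) is therefore d⁸. Fluoride and hydroxide are weak-field ligands. With weak-field ligands the CFSE gain from square planar is small, so a 3d d⁸ ion takes the sterically preferred tetrahedral geometry. → tetrahedral.
For [PtF₂(NCS)₂]²−: Each fluoride is −1; each isothiocyanate is −1; balancing the −2 overall charge requires Pt(II). Pt sits in group 10, so the d-electron count is 10 − 2 = 8. A 5d d⁸ ion has a large crystal-field splitting; square planar leaves the high-energy d_{x²−y²} orbital empty and maximises CFSE. → square planar.

[PtF₂(NCS)₂]²−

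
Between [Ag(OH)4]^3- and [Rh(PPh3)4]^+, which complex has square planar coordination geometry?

For [Ag(OH)4]^3-: Summing ligand charges against the −3 overall charge gives an oxidation state of +1 for silver. Ag sits in group 11, so the d-electron count is 11 − 1 = 10. A d¹⁰ ion has no crystal-field stabilisation preference between square planar and tetrahedral, so four ligands adopt the sterically favoured tetrahedral geometry. → tetrahedral.
For [Rh(PPh3)4]^+: Ligand charges: triphenylphosphine is neutral. With an overall charge of +1 the rhodium centre must be in the +1 oxidation state. Group 9 minus oxidation state 1 gives a d⁸ configuration. A 4d d⁸ ion has a large crystal-field splitting; square planar leaves the high-energy d_{x²−y²} orbital empty and maximises CFSE. → square planar.

[Rh(PPh3)4]^+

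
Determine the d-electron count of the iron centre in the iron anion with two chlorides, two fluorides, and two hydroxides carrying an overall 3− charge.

Summing ligand charges against the −3 overall charge gives an oxidation state of +3 for iron.
Iron is a group-8 element; Fe(III) is therefore d⁵.

d⁵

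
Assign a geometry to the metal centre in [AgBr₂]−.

linear

Each bromide is −1; balancing the −1 overall charge requires Ag(I).
Silver is a group-11 element; Ag(I) is therefore d¹⁰.
With 2 monodentate ligands the coordination number is 2.
A d¹⁰ ion with only two ligands adopts a linear arrangement (sp hybridisation; no CFSE preference).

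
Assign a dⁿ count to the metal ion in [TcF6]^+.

d⁰

Summing ligand charges against the +1 overall charge gives an oxidation state of +7 for technetium.
Technetium is a group-7 element; Tc(VII) is therefore d⁰.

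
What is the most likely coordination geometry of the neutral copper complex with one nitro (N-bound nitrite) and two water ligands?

Each nitro (N-bound nitrite) is −1; water is neutral; balancing the 0 overall charge requires Cu(I).
Copper is a group-11 element; Cu(I) is therefore d¹⁰.
With 3 monodentate ligands the coordination number is 3.
Three ligands around a d¹⁰ centre minimise repulsion in a trigonal-planar arrangement.

trigonal planar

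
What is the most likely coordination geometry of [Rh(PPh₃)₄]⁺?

square planar

Summing ligand charges against the +1 overall charge gives an oxidation state of +1 for rhodium.
Rh sits in group 9, so the d-electron count is 9 − 1 = 8.
With 4 monodentate ligands the coordination number is 4.
A 4d d⁸ ion has a large crystal-field splitting; square planar leaves the high-energy d_{x²−y²} orbital empty and maximises CFSE.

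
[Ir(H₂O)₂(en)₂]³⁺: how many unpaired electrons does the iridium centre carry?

0 unpaired electrons

Summing ligand charges against the +3 overall charge gives an oxidation state of +3 for iridium.
Iridium is a group-9 element; Ir(III) is therefore d⁶.
Counting donor atoms: 2×water (monodentate) → 2 donors; 2×ethylenediamine (bidentate) → 4 donors. Coordination number = 6.
The spin state decides the count: a 5d ion has a large Δₒ and is invariably low-spin.
An octahedral low-spin d⁶ ion is t₂g⁶e_g⁰, giving 0 unpaired electrons.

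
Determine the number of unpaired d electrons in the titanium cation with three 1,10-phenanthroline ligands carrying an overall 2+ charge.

2

Ligand charges: 1,10-phenanthroline is neutral. With an overall charge of +2 the titanium centre must be in the +2 oxidation state.
Titanium is a group-4 element; Ti(II) is therefore d².
Counting donor atoms: 3×1,10-phenanthroline (bidentate) → 6 donors. Coordination number = 6.
In an octahedral field the d² configuration is t₂g²e_g⁰ (only one arrangement possible), giving 2 unpaired electrons.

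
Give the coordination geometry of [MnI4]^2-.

tetrahedral

Ligand charges: each iodide is −1. With an overall charge of −2 the manganese centre must be in the +2 oxidation state.
Mn sits in group 7, so the d-electron count is 7 − 2 = 5.
With 4 monodentate ligands the coordination number is 4.
Iodide is a weak-field ligand.
A high-spin d⁵ ion has zero CFSE in either geometry, so four ligands adopt the sterically favoured tetrahedral geometry.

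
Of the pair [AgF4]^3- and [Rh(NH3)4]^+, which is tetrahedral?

[AgF4]^3-

For [AgF4]^3-: Each fluoride is −1; balancing the −3 overall charge requires Ag(I). Group 11 minus oxidation state 1 gives a d¹⁰ configuration. A d¹⁰ ion has no crystal-field stabilisation preference between square planar and tetrahedral, so four ligands adopt the sterically favoured tetrahedral geometry. → tetrahedral.
For [Rh(NH3)4]^+: Ammonia is neutral; balancing the +1 overall charge requires Rh(I). Rh sits in group 9, so the d-electron count is 9 − 1 = 8. A 4d d⁸ ion has a large crystal-field splitting; square planar leaves the high-energy d_{x²−y²} orbital empty and maximises CFSE. → square planar.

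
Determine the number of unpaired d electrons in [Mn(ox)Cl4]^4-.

Ligand charges: each oxalate is −2; each chloride is −1. With an overall charge of −4 the manganese centre must be in the +2 oxidation state.
Group 7 minus oxidation state 2 gives a d⁵ configuration.
Counting donor atoms: 1×oxalate (bidentate) → 2 donors; 4×chloride (monodentate) → 4 donors. Coordination number = 6.
The spin state decides the count: Chloride and oxalate are weak-field ligands for a first-row metal, so the complex is high-spin.
An octahedral high-spin d⁵ ion is t₂g³e_g², giving 5 unpaired electrons.

5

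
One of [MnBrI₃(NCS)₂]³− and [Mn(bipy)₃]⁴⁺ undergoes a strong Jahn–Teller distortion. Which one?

[MnBrI₃(NCS)₂]³−

[MnBrI₃(NCS)₂]³−: Each bromide is −1; each iodide is −1; each isothiocyanate is −1; balancing the −3 overall charge requires Mn(III). Group 7 minus oxidation state 3 gives a d⁴ configuration. Bromide, iodide, and isothiocyanate are weak-field ligands for a first-row metal, so the complex is high-spin. The t₂g³e_g¹ (high-spin) configuration has an unevenly filled e_g set; the Jahn–Teller theorem predicts a tetragonal distortion (typically axial elongation) to lift the degeneracy.
[Mn(bipy)₃]⁴⁺: Ligand charges: 2,2′-bipyridine is neutral. With an overall charge of +4 the manganese centre must be in the +4 oxidation state. Mn sits in group 7, so the d-electron count is 7 − 4 = 3. The d³ configuration leaves the e_g set evenly filled (or empty) — no strong Jahn–Teller driving force.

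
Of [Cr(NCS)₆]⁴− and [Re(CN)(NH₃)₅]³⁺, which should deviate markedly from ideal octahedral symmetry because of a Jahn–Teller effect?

[Cr(NCS)₆]⁴−: Ligand charges: each isothiocyanate is −1. With an overall charge of −4 the chromium centre must be in the +2 oxidation state. Group 6 minus oxidation state 2 gives a d⁴ configuration. Isothiocyanate is a weak-field ligand for a first-row metal, so the complex is high-spin. The t₂g³e_g¹ (high-spin) configuration has an unevenly filled e_g set; the Jahn–Teller theorem predicts a tetragonal distortion (typically axial elongation) to lift the degeneracy.
[Re(CN)(NH₃)₅]³⁺: Ligand charges: each cyanide is −1; ammonia is neutral. With an overall charge of +3 the rhenium centre must be in the +4 oxidation state. Group 7 minus oxidation state 4 gives a d³ configuration. The d³ configuration leaves the e_g set evenly filled (or empty) — no strong Jahn–Teller driving force.

[Cr(NCS)₆]⁴−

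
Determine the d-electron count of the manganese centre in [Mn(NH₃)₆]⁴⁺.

Ligand charges: ammonia is neutral. With an overall charge of +4 the manganese centre must be in the +4 oxidation state.
Manganese is a group-7 element; Mn(IV) is therefore d³.

d³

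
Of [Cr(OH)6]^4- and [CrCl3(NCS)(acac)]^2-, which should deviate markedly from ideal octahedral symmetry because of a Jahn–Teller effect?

[Cr(OH)6]^4-: Each hydroxide is −1; balancing the −4 overall charge requires Cr(II). Group 6 minus oxidation state 2 gives a d⁴ configuration. Hydroxide is a weak-field ligand for a first-row metal, so the complex is high-spin. The t₂g³e_g¹ (high-spin) configuration has an unevenly filled e_g set; the Jahn–Teller theorem predicts a tetragonal distortion (typically axial elongation) to lift the degeneracy.
[CrCl3(NCS)(acac)]^2-: Ligand charges: each chloride is −1; each isothiocyanate is −1; each acetylacetonate is −1. With an overall charge of −2 the chromium centre must be in the +3 oxidation state. Chromium is a group-6 element; Cr(III) is therefore d³. The d³ configuration leaves the e_g set evenly filled (or empty) — no strong Jahn–Teller driving force.

[Cr(OH)6]^4-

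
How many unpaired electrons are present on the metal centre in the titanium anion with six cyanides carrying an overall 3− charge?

Each cyanide is −1; balancing the −3 overall charge requires Ti(III).
Group 4 minus oxidation state 3 gives a d¹ configuration.
In an octahedral field the d¹ configuration is t₂g¹e_g⁰ (only one arrangement possible), giving 1 unpaired electron.

1 unpaired electron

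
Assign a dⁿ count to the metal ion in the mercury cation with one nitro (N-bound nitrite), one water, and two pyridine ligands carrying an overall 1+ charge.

d¹⁰

Each nitro (N-bound nitrite) is −1; water is neutral; pyridine is neutral; balancing the +1 overall charge requires Hg(II).
Mercury is a group-12 element; Hg(II) is therefore d¹⁰.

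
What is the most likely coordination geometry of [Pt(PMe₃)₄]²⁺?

square planar

Ligand charges: trimethylphosphine is neutral. With an overall charge of +2 the platinum centre must be in the +2 oxidation state.
Pt sits in group 10, so the d-electron count is 10 − 2 = 8.
Coordination number: 4.
A 5d d⁸ ion has a large crystal-field splitting; square planar leaves the high-energy d_{x²−y²} orbital empty and maximises CFSE.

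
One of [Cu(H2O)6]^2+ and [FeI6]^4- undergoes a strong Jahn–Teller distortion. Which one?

[Cu(H2O)6]^2+

[Cu(H2O)6]^2+: Ligand charges: water is neutral. With an overall charge of +2 the copper centre must be in the +2 oxidation state. Group 11 minus oxidation state 2 gives a d⁹ configuration. The t₂g⁶e_g³ configuration has an unevenly filled e_g set; the Jahn–Teller theorem predicts a tetragonal distortion (typically axial elongation) to lift the degeneracy.
[FeI6]^4-: Ligand charges: each iodide is −1. With an overall charge of −4 the iron centre must be in the +2 oxidation state. Group 8 minus oxidation state 2 gives a d⁶ configuration. Iodide is a weak-field ligand for a first-row metal, so the complex is high-spin. The d⁶ configuration leaves the e_g set evenly filled (or empty) — no strong Jahn–Teller driving force.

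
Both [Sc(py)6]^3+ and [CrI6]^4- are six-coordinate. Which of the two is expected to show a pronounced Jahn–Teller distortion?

[CrI6]^4-

[Sc(py)6]^3+: Summing ligand charges against the +3 overall charge gives an oxidation state of +3 for scandium. Scandium is a group-3 element; Sc(III) is therefore d⁰. The d⁰ configuration leaves the e_g set evenly filled (or empty) — no strong Jahn–Teller driving force.
[CrI6]^4-: Summing ligand charges against the −4 overall charge gives an oxidation state of +2 for chromium. Group 6 minus oxidation state 2 gives a d⁴ configuration. Iodide is a weak-field ligand for a first-row metal, so the complex is high-spin. The t₂g³e_g¹ (high-spin) configuration has an unevenly filled e_g set; the Jahn–Teller theorem predicts a tetragonal distortion (typically axial elongation) to lift the degeneracy.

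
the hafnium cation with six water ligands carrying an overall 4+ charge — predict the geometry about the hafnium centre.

octahedral

Water is neutral; balancing the +4 overall charge requires Hf(IV).
Hafnium is a group-4 element; Hf(IV) is therefore d⁰.
With 6 monodentate ligands the coordination number is 6.
Six donors around a single metal centre give an octahedral coordination sphere.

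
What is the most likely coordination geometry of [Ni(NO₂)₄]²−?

Ligand charges: each nitro (N-bound nitrite) is −1. With an overall charge of −2 the nickel centre must be in the +2 oxidation state.
Group 10 minus oxidation state 2 gives a d⁸ configuration.
With 4 monodentate ligands the coordination number is 4.
Nitro (N-bound nitrite) is a strong-field ligand (high in the spectrochemical series).
A 3d d⁸ ion with strong-field ligands gains enough CFSE to favour square planar over tetrahedral.

square planar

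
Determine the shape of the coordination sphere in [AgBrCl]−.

linear

Each bromide is −1; each chloride is −1; balancing the −1 overall charge requires Ag(I).
Group 11 minus oxidation state 1 gives a d¹⁰ configuration.
With 2 monodentate ligands the coordination number is 2.
A d¹⁰ ion with only two ligands adopts a linear arrangement (sp hybridisation; no CFSE preference).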